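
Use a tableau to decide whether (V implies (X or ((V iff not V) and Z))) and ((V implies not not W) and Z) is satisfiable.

Satisfiable

Initial set: {((V implies (X or ((V iff not V) and Z))) and ((V implies not not W) and Z))}.
((V implies (X or ((V iff not V) and Z))) and ((V implies not not W) and Z)): α-rule — add (V implies (X or ((V iff not V) and Z))), ((V implies not not W) and Z).
((V implies not not W) and Z): α-rule — add (V implies not not W), Z.
(V implies (X or ((V iff not V) and Z))): β-rule — branch into not V  //  (X or ((V iff not V) and Z)).
  branch 1 (add not V):
    (V implies not not W): β-rule — branch into not V  //  not not W.
      branch 1.1 (add not V):
        ○ open, literals {V=0, Z=1}.
      branch 1.2 (add not not W):
        not not W: drop double negation, giving W.
        ○ open, literals {V=0, W=1, Z=1}.
  branch 2 (add (X or ((V iff not V) and Z))):
    (V implies not not W): β-rule — branch into not V  //  not not W.
      branch 2.1 (add not V):
        (X or ((V iff not V) and Z)): β-rule — branch into X  //  ((V iff not V) and Z).
          branch 2.1.1 (add X):
            ○ open, literals {V=0, X=1, Z=1}.
          branch 2.1.2 (add ((V iff not V) and Z)):
            ((V iff not V) and Z): α-rule — add (V iff not V), Z.
            (V iff not V): β-rule — branch into V, not V  //  not V, not not V.
              branch 2.1.2.1 (add V, not V):
                × closes — contains both V and not V.
              branch 2.1.2.2 (add not V, not not V):
                × closes — contains both V and not V.
      branch 2.2 (add not not W):
        not not W: drop double negation, giving W.
        (X or ((V iff not V) and Z)): β-rule — branch into X  //  ((V iff not V) and Z).
          branch 2.2.1 (add X):
            ○ open, literals {W=1, X=1, Z=1}.
          branch 2.2.2 (add ((V iff not V) and Z)):
            ((V iff not V) and Z): α-rule — add (V iff not V), Z.
            (V iff not V): β-rule — branch into V, not V  //  not V, not not V.
              branch 2.2.2.1 (add V, not V):
                × closes — contains both V and not V.
              branch 2.2.2.2 (add not V, not not V):
                × closes — contains both V and not V.
4 branches closed, 4 open.
An open branch gives a satisfying assignment: V=0, Z=1.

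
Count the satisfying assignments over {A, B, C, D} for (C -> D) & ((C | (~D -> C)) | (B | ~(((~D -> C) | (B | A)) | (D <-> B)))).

Initial set: {((C -> D) & ((C | (~D -> C)) | (B | ~(((~D -> C) | (B | A)) | (D <-> B)))))}.
((C -> D) & ((C | (~D -> C)) | (B | ~(((~D -> C) | (B | A)) | (D <-> B))))): α-rule — add (C -> D), ((C | (~D -> C)) | (B | ~(((~D -> C) | (B | A)) | (D <-> B)))).
(C -> D): β-rule — branch into ~C  //  D.
  branch 1 (add ~C):
    ((C | (~D -> C)) | (B | ~(((~D -> C) | (B | A)) | (D <-> B)))): β-rule — branch into (C | (~D -> C))  //  (B | ~(((~D -> C) | (B | A)) | (D <-> B))).
      branch 1.1 (add (C | (~D -> C))):
        (C | (~D -> C)): β-rule — branch into C  //  (~D -> C).
          branch 1.1.1 (add C):
            × closes — contains both C and ~C.
          branch 1.1.2 (add (~D -> C)):
            (~D -> C): β-rule — branch into ~~D  //  C.
              branch 1.1.2.1 (add ~~D):
                ○ open, literals {C=0, D=1}.
              branch 1.1.2.2 (add C):
                × closes — contains both C and ~C.
      branch 1.2 (add (B | ~(((~D -> C) | (B | A)) | (D <-> B)))):
        (B | ~(((~D -> C) | (B | A)) | (D <-> B))): β-rule — branch into B  //  ~(((~D -> C) | (B | A)) | (D <-> B)).
          branch 1.2.1 (add B):
            ○ open, literals {B=1, C=0}.
          branch 1.2.2 (add ~(((~D -> C) | (B | A)) | (D <-> B))):
            ~(((~D -> C) | (B | A)) | (D <-> B)): α-rule — add ~((~D -> C) | (B | A)), ~(D <-> B).
            ~((~D -> C) | (B | A)): α-rule — add ~(~D -> C), ~(B | A).
            ~(~D -> C): α-rule — add ~D, ~C.
            ~(B | A): α-rule — add ~B, ~A.
            ~(D <-> B): β-rule — branch into D, ~B  //  ~D, B.
              branch 1.2.2.1 (add D, ~B):
                × closes — contains both D and ~D.
              branch 1.2.2.2 (add ~D, B):
                × closes — contains both B and ~B.
  branch 2 (add D):
    ((C | (~D -> C)) | (B | ~(((~D -> C) | (B | A)) | (D <-> B)))): β-rule — branch into (C | (~D -> C))  //  (B | ~(((~D -> C) | (B | A)) | (D <-> B))).
      branch 2.1 (add (C | (~D -> C))):
        (C | (~D -> C)): β-rule — branch into C  //  (~D -> C).
          branch 2.1.1 (add C):
            ○ open, literals {C=1, D=1}.
          branch 2.1.2 (add (~D -> C)):
            (~D -> C): β-rule — branch into ~~D  //  C.
              branch 2.1.2.1 (add ~~D):
                ○ open, literals {D=1}.
              branch 2.1.2.2 (add C):
                ○ open, literals {C=1, D=1}.
      branch 2.2 (add (B | ~(((~D -> C) | (B | A)) | (D <-> B)))):
        (B | ~(((~D -> C) | (B | A)) | (D <-> B))): β-rule — branch into B  //  ~(((~D -> C) | (B | A)) | (D <-> B)).
          branch 2.2.1 (add B):
            ○ open, literals {B=1, D=1}.
          branch 2.2.2 (add ~(((~D -> C) | (B | A)) | (D <-> B))):
            ~(((~D -> C) | (B | A)) | (D <-> B)): α-rule — add ~((~D -> C) | (B | A)), ~(D <-> B).
            ~((~D -> C) | (B | A)): α-rule — add ~(~D -> C), ~(B | A).
            ~(~D -> C): α-rule — add ~D, ~C.
            × closes — contains both D and ~D.
5 branches closed, 6 open.
Each open branch fixes some atoms; the unmentioned ones are free. Counting distinct full assignments: branch {C=0, D=1} (A, B) contributes 4 new; branch {B=1, C=0} (A, D) contributes 2 new; branch {C=1, D=1} (A, B) contributes 4 new; branch {D=1} (A, B, C) contributes 0 new; branch {C=1, D=1} (A, B) contributes 0 new; branch {B=1, D=1} (A, C) contributes 0 new. Total: 10.

10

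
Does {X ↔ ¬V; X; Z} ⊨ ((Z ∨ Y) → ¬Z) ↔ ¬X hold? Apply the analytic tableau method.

Yes

Initial set: {T (X ↔ ¬V); T X; T Z; F (((Z ∨ Y) → ¬Z) ↔ ¬X)}.
T (X ↔ ¬V): β-rule — branch into T X, T ¬V  //  F X, F ¬V.
  branch 1 (add T X, T ¬V):
    F (((Z ∨ Y) → ¬Z) ↔ ¬X): β-rule — branch into T ((Z ∨ Y) → ¬Z), F ¬X  //  F ((Z ∨ Y) → ¬Z), T ¬X.
      branch 1.1 (add T ((Z ∨ Y) → ¬Z), F ¬X):
        T ((Z ∨ Y) → ¬Z): β-rule — branch into F (Z ∨ Y)  //  T ¬Z.
          branch 1.1.1 (add F (Z ∨ Y)):
            F (Z ∨ Y): α-rule — add F Z, F Y.
            × closes — contains both Z and ¬Z.
          branch 1.1.2 (add T ¬Z):
            × closes — contains both Z and ¬Z.
      branch 1.2 (add F ((Z ∨ Y) → ¬Z), T ¬X):
        × closes — contains both X and ¬X.
  branch 2 (add F X, F ¬V):
    × closes — contains both X and ¬X.
All 4 branches close.
Every branch closed, so the premises entail the conclusion.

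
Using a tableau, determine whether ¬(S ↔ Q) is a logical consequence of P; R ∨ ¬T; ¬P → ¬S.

Initial set: {T P; T (R ∨ ¬T); T (¬P → ¬S); F ¬(S ↔ Q)}.
T (R ∨ ¬T): β-rule — branch into T R  //  T ¬T.
  branch 1 (add T R):
    T (¬P → ¬S): β-rule — branch into F ¬P  //  T ¬S.
      branch 1.1 (add F ¬P):
        F ¬(S ↔ Q): β-rule — branch into T S, T Q  //  F S, F Q.
          branch 1.1.1 (add T S, T Q):
            ○ open, literals {P=1, Q=1, R=1, S=1}.
          branch 1.1.2 (add F S, F Q):
            ○ open, literals {P=1, Q=0, R=1, S=0}.
      branch 1.2 (add T ¬S):
        F ¬(S ↔ Q): β-rule — branch into T S, T Q  //  F S, F Q.
          branch 1.2.1 (add T S, T Q):
            × closes — contains both S and ¬S.
          branch 1.2.2 (add F S, F Q):
            ○ open, literals {P=1, Q=0, R=1, S=0}.
  branch 2 (add T ¬T):
    T (¬P → ¬S): β-rule — branch into F ¬P  //  T ¬S.
      branch 2.1 (add F ¬P):
        F ¬(S ↔ Q): β-rule — branch into T S, T Q  //  F S, F Q.
          branch 2.1.1 (add T S, T Q):
            ○ open, literals {P=1, Q=1, S=1, T=0}.
          branch 2.1.2 (add F S, F Q):
            ○ open, literals {P=1, Q=0, S=0, T=0}.
      branch 2.2 (add T ¬S):
        F ¬(S ↔ Q): β-rule — branch into T S, T Q  //  F S, F Q.
          branch 2.2.1 (add T S, T Q):
            × closes — contains both S and ¬S.
          branch 2.2.2 (add F S, F Q):
            ○ open, literals {P=1, Q=0, S=0, T=0}.
2 branches closed, 6 open.
An open branch gives a countermodel: P=1, Q=1, R=1, S=1 (unmentioned atoms arbitrary); the premises hold there but the conclusion fails.

No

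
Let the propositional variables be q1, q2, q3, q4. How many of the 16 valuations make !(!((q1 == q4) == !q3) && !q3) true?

Initial set: {T !(!((q1 == q4) == !q3) && !q3)}.
T !(!((q1 == q4) == !q3) && !q3): β-rule — branch into F !((q1 == q4) == !q3)  //  F !q3.
  branch 1 (add F !((q1 == q4) == !q3)):
    F !((q1 == q4) == !q3): β-rule — branch into T (q1 == q4), T !q3  //  F (q1 == q4), F !q3.
      branch 1.1 (add T (q1 == q4), T !q3):
        T (q1 == q4): β-rule — branch into T q1, T q4  //  F q1, F q4.
          branch 1.1.1 (add T q1, T q4):
            ○ open, literals {q1=T, q3=F, q4=T}.
          branch 1.1.2 (add F q1, F q4):
            ○ open, literals {q1=F, q3=F, q4=F}.
      branch 1.2 (add F (q1 == q4), F !q3):
        F (q1 == q4): β-rule — branch into T q1, F q4  //  F q1, T q4.
          branch 1.2.1 (add T q1, F q4):
            ○ open, literals {q1=T, q3=T, q4=F}.
          branch 1.2.2 (add F q1, T q4):
            ○ open, literals {q1=F, q3=T, q4=T}.
  branch 2 (add F !q3):
    ○ open, literals {q3=T}.
0 branches closed, 5 open.
Each open branch fixes some atoms; the unmentioned ones are free. Counting distinct full assignments: branch {q1=T, q3=F, q4=T} (q2) contributes 2 new; branch {q1=F, q3=F, q4=F} (q2) contributes 2 new; branch {q1=T, q3=T, q4=F} (q2) contributes 2 new; branch {q1=F, q3=T, q4=T} (q2) contributes 2 new; branch {q3=T} (q1, q2, q4) contributes 4 new. Total: 12.

12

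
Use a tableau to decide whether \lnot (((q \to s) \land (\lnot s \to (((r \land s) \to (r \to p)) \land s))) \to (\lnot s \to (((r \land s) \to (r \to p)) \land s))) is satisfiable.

Initial set: {\lnot (((q \to s) \land (\lnot s \to (((r \land s) \to (r \to p)) \land s))) \to (\lnot s \to (((r \land s) \to (r \to p)) \land s)))}.
\lnot (((q \to s) \land (\lnot s \to (((r \land s) \to (r \to p)) \land s))) \to (\lnot s \to (((r \land s) \to (r \to p)) \land s))): α-rule — add ((q \to s) \land (\lnot s \to (((r \land s) \to (r \to p)) \land s))), \lnot (\lnot s \to (((r \land s) \to (r \to p)) \land s)).
((q \to s) \land (\lnot s \to (((r \land s) \to (r \to p)) \land s))): α-rule — add (q \to s), (\lnot s \to (((r \land s) \to (r \to p)) \land s)).
\lnot (\lnot s \to (((r \land s) \to (r \to p)) \land s)): α-rule — add \lnot s, \lnot (((r \land s) \to (r \to p)) \land s).
(q \to s): β-rule — branch into \lnot q  //  s.
  branch 1 (add \lnot q):
    (\lnot s \to (((r \land s) \to (r \to p)) \land s)): β-rule — branch into \lnot \lnot s  //  (((r \land s) \to (r \to p)) \land s).
      branch 1.1 (add \lnot \lnot s):
        × closes — contains both s and \lnot s.
      branch 1.2 (add (((r \land s) \to (r \to p)) \land s)):
        (((r \land s) \to (r \to p)) \land s): α-rule — add ((r \land s) \to (r \to p)), s.
        × closes — contains both s and \lnot s.
  branch 2 (add s):
    × closes — contains both s and \lnot s.
All 3 branches close.
Every branch closed; the formula is unsatisfiable.

Unsatisfiable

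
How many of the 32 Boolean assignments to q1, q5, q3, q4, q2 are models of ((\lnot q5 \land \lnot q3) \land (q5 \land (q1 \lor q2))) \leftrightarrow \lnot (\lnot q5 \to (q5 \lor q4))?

24

Initial set: {(((\lnot q5 \land \lnot q3) \land (q5 \land (q1 \lor q2))) \leftrightarrow \lnot (\lnot q5 \to (q5 \lor q4)))}.
(((\lnot q5 \land \lnot q3) \land (q5 \land (q1 \lor q2))) \leftrightarrow \lnot (\lnot q5 \to (q5 \lor q4))): β-rule — branch into ((\lnot q5 \land \lnot q3) \land (q5 \land (q1 \lor q2))), \lnot (\lnot q5 \to (q5 \lor q4))  //  \lnot ((\lnot q5 \land \lnot q3) \land (q5 \land (q1 \lor q2))), \lnot \lnot (\lnot q5 \to (q5 \lor q4)).
  branch 1 (add ((\lnot q5 \land \lnot q3) \land (q5 \land (q1 \lor q2))), \lnot (\lnot q5 \to (q5 \lor q4))):
    ((\lnot q5 \land \lnot q3) \land (q5 \land (q1 \lor q2))): α-rule — add (\lnot q5 \land \lnot q3), (q5 \land (q1 \lor q2)).
    \lnot (\lnot q5 \to (q5 \lor q4)): α-rule — add \lnot q5, \lnot (q5 \lor q4).
    (\lnot q5 \land \lnot q3): α-rule — add \lnot q5, \lnot q3.
    (q5 \land (q1 \lor q2)): α-rule — add q5, (q1 \lor q2).
    × closes — contains both q5 and \lnot q5.
  branch 2 (add \lnot ((\lnot q5 \land \lnot q3) \land (q5 \land (q1 \lor q2))), \lnot \lnot (\lnot q5 \to (q5 \lor q4))):
    \lnot ((\lnot q5 \land \lnot q3) \land (q5 \land (q1 \lor q2))): β-rule — branch into \lnot (\lnot q5 \land \lnot q3)  //  \lnot (q5 \land (q1 \lor q2)).
      branch 2.1 (add \lnot (\lnot q5 \land \lnot q3)):
        \lnot \lnot (\lnot q5 \to (q5 \lor q4)): β-rule — branch into \lnot \lnot q5  //  (q5 \lor q4).
          branch 2.1.1 (add \lnot \lnot q5):
            \lnot (\lnot q5 \land \lnot q3): β-rule — branch into \lnot \lnot q5  //  \lnot \lnot q3.
              branch 2.1.1.1 (add \lnot \lnot q5):
                ○ open, literals {q5=true}.
              branch 2.1.1.2 (add \lnot \lnot q3):
                ○ open, literals {q3=true, q5=true}.
          branch 2.1.2 (add (q5 \lor q4)):
            \lnot (\lnot q5 \land \lnot q3): β-rule — branch into \lnot \lnot q5  //  \lnot \lnot q3.
              branch 2.1.2.1 (add \lnot \lnot q5):
                (q5 \lor q4): β-rule — branch into q5  //  q4.
                  branch 2.1.2.1.1 (add q5):
                    ○ open, literals {q5=true}.
                  branch 2.1.2.1.2 (add q4):
                    ○ open, literals {q4=true, q5=true}.
              branch 2.1.2.2 (add \lnot \lnot q3):
                (q5 \lor q4): β-rule — branch into q5  //  q4.
                  branch 2.1.2.2.1 (add q5):
                    ○ open, literals {q3=true, q5=true}.
                  branch 2.1.2.2.2 (add q4):
                    ○ open, literals {q3=true, q4=true}.
      branch 2.2 (add \lnot (q5 \land (q1 \lor q2))):
        \lnot \lnot (\lnot q5 \to (q5 \lor q4)): β-rule — branch into \lnot \lnot q5  //  (q5 \lor q4).
          branch 2.2.1 (add \lnot \lnot q5):
            \lnot (q5 \land (q1 \lor q2)): β-rule — branch into \lnot q5  //  \lnot (q1 \lor q2).
              branch 2.2.1.1 (add \lnot q5):
                × closes — contains both q5 and \lnot q5.
              branch 2.2.1.2 (add \lnot (q1 \lor q2)):
                \lnot (q1 \lor q2): α-rule — add \lnot q1, \lnot q2.
                ○ open, literals {q1=false, q2=false, q5=true}.
          branch 2.2.2 (add (q5 \lor q4)):
            \lnot (q5 \land (q1 \lor q2)): β-rule — branch into \lnot q5  //  \lnot (q1 \lor q2).
              branch 2.2.2.1 (add \lnot q5):
                (q5 \lor q4): β-rule — branch into q5  //  q4.
                  branch 2.2.2.1.1 (add q5):
                    × closes — contains both q5 and \lnot q5.
                  branch 2.2.2.1.2 (add q4):
                    ○ open, literals {q4=true, q5=false}.
              branch 2.2.2.2 (add \lnot (q1 \lor q2)):
                \lnot (q1 \lor q2): α-rule — add \lnot q1, \lnot q2.
                (q5 \lor q4): β-rule — branch into q5  //  q4.
                  branch 2.2.2.2.1 (add q5):
                    ○ open, literals {q1=false, q2=false, q5=true}.
                  branch 2.2.2.2.2 (add q4):
                    ○ open, literals {q1=false, q2=false, q4=true}.
3 branches closed, 10 open.
Each open branch fixes some atoms; the unmentioned ones are free. Counting distinct full assignments: branch {q5=true} (q1, q3, q4, q2) contributes 16 new; branch {q3=true, q5=true} (q1, q4, q2) contributes 0 new; branch {q5=true} (q1, q3, q4, q2) contributes 0 new; branch {q4=true, q5=true} (q1, q3, q2) contributes 0 new; branch {q3=true, q5=true} (q1, q4, q2) contributes 0 new; branch {q3=true, q4=true} (q1, q5, q2) contributes 4 new; branch {q1=false, q2=false, q5=true} (q3, q4) contributes 0 new; branch {q4=true, q5=false} (q1, q3, q2) contributes 4 new; branch {q1=false, q2=false, q5=true} (q3, q4) contributes 0 new; branch {q1=false, q2=false, q4=true} (q5, q3) contributes 0 new. Total: 24.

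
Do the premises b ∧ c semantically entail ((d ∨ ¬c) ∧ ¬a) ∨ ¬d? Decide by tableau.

Initial set: {(b ∧ c); ¬(((d ∨ ¬c) ∧ ¬a) ∨ ¬d)}.
(b ∧ c): α-rule — add b, c.
¬(((d ∨ ¬c) ∧ ¬a) ∨ ¬d): α-rule — add ¬((d ∨ ¬c) ∧ ¬a), ¬¬d.
¬((d ∨ ¬c) ∧ ¬a): β-rule — branch into ¬(d ∨ ¬c)  //  ¬¬a.
  branch 1 (add ¬(d ∨ ¬c)):
    ¬(d ∨ ¬c): α-rule — add ¬d, ¬¬c.
    × closes — contains both d and ¬d.
  branch 2 (add ¬¬a):
    ○ open, literals {a=T, b=T, c=T, d=T}.
1 branch closed, 1 open.
An open branch gives a countermodel: a=T, b=T, c=T, d=T (unmentioned atoms arbitrary); the premises hold there but the conclusion fails.

No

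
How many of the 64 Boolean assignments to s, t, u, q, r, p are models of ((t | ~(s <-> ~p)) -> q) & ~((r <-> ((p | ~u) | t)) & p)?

30

Initial set: {T (((t | ~(s <-> ~p)) -> q) & ~((r <-> ((p | ~u) | t)) & p))}.
T (((t | ~(s <-> ~p)) -> q) & ~((r <-> ((p | ~u) | t)) & p)): α-rule — add T ((t | ~(s <-> ~p)) -> q), T ~((r <-> ((p | ~u) | t)) & p).
T ((t | ~(s <-> ~p)) -> q): β-rule — branch into F (t | ~(s <-> ~p))  //  T q.
  branch 1 (add F (t | ~(s <-> ~p))):
    F (t | ~(s <-> ~p)): α-rule — add F t, F ~(s <-> ~p).
    T ~((r <-> ((p | ~u) | t)) & p): β-rule — branch into F (r <-> ((p | ~u) | t))  //  F p.
      branch 1.1 (add F (r <-> ((p | ~u) | t))):
        F ~(s <-> ~p): β-rule — branch into T s, T ~p  //  F s, F ~p.
          branch 1.1.1 (add T s, T ~p):
            F (r <-> ((p | ~u) | t)): β-rule — branch into T r, F ((p | ~u) | t)  //  F r, T ((p | ~u) | t).
              branch 1.1.1.1 (add T r, F ((p | ~u) | t)):
                F ((p | ~u) | t): α-rule — add F (p | ~u), F t.
                F (p | ~u): α-rule — add F p, F ~u.
                ○ open, literals {p=0, r=1, s=1, t=0, u=1}.
              branch 1.1.1.2 (add F r, T ((p | ~u) | t)):
                T ((p | ~u) | t): β-rule — branch into T (p | ~u)  //  T t.
                  branch 1.1.1.2.1 (add T (p | ~u)):
                    T (p | ~u): β-rule — branch into T p  //  T ~u.
                      branch 1.1.1.2.1.1 (add T p):
                        × closes — contains both p and ~p.
                      branch 1.1.1.2.1.2 (add T ~u):
                        ○ open, literals {p=0, r=0, s=1, t=0, u=0}.
                  branch 1.1.1.2.2 (add T t):
                    × closes — contains both t and ~t.
          branch 1.1.2 (add F s, F ~p):
            F (r <-> ((p | ~u) | t)): β-rule — branch into T r, F ((p | ~u) | t)  //  F r, T ((p | ~u) | t).
              branch 1.1.2.1 (add T r, F ((p | ~u) | t)):
                F ((p | ~u) | t): α-rule — add F (p | ~u), F t.
                F (p | ~u): α-rule — add F p, F ~u.
                × closes — contains both p and ~p.
              branch 1.1.2.2 (add F r, T ((p | ~u) | t)):
                T ((p | ~u) | t): β-rule — branch into T (p | ~u)  //  T t.
                  branch 1.1.2.2.1 (add T (p | ~u)):
                    T (p | ~u): β-rule — branch into T p  //  T ~u.
                      branch 1.1.2.2.1.1 (add T p):
                        ○ open, literals {p=1, r=0, s=0, t=0}.
                      branch 1.1.2.2.1.2 (add T ~u):
                        ○ open, literals {p=1, r=0, s=0, t=0, u=0}.
                  branch 1.1.2.2.2 (add T t):
                    × closes — contains both t and ~t.
      branch 1.2 (add F p):
        F ~(s <-> ~p): β-rule — branch into T s, T ~p  //  F s, F ~p.
          branch 1.2.1 (add T s, T ~p):
            ○ open, literals {p=0, s=1, t=0}.
          branch 1.2.2 (add F s, F ~p):
            × closes — contains both p and ~p.
  branch 2 (add T q):
    T ~((r <-> ((p | ~u) | t)) & p): β-rule — branch into F (r <-> ((p | ~u) | t))  //  F p.
      branch 2.1 (add F (r <-> ((p | ~u) | t))):
        F (r <-> ((p | ~u) | t)): β-rule — branch into T r, F ((p | ~u) | t)  //  F r, T ((p | ~u) | t).
          branch 2.1.1 (add T r, F ((p | ~u) | t)):
            F ((p | ~u) | t): α-rule — add F (p | ~u), F t.
            F (p | ~u): α-rule — add F p, F ~u.
            ○ open, literals {p=0, q=1, r=1, t=0, u=1}.
          branch 2.1.2 (add F r, T ((p | ~u) | t)):
            T ((p | ~u) | t): β-rule — branch into T (p | ~u)  //  T t.
              branch 2.1.2.1 (add T (p | ~u)):
                T (p | ~u): β-rule — branch into T p  //  T ~u.
                  branch 2.1.2.1.1 (add T p):
                    ○ open, literals {p=1, q=1, r=0}.
                  branch 2.1.2.1.2 (add T ~u):
                    ○ open, literals {q=1, r=0, u=0}.
              branch 2.1.2.2 (add T t):
                ○ open, literals {q=1, r=0, t=1}.
      branch 2.2 (add F p):
        ○ open, literals {p=0, q=1}.
5 branches closed, 10 open.
Each open branch fixes some atoms; the unmentioned ones are free. Counting distinct full assignments: branch {p=0, r=1, s=1, t=0, u=1} (q) contributes 2 new; branch {p=0, r=0, s=1, t=0, u=0} (q) contributes 2 new; branch {p=1, r=0, s=0, t=0} (u, q) contributes 4 new; branch {p=1, r=0, s=0, t=0, u=0} (q) contributes 0 new; branch {p=0, s=1, t=0} (u, q, r) contributes 4 new; branch {p=0, q=1, r=1, t=0, u=1} (s) contributes 1 new; branch {p=1, q=1, r=0} (s, t, u) contributes 6 new; branch {q=1, r=0, u=0} (s, t, p) contributes 3 new; branch {q=1, r=0, t=1} (s, u, p) contributes 2 new; branch {p=0, q=1} (s, t, u, r) contributes 6 new. Total: 30.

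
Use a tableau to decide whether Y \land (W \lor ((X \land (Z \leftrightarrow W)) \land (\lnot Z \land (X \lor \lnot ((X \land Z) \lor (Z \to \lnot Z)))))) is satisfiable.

Satisfiable

Initial set: {(Y \land (W \lor ((X \land (Z \leftrightarrow W)) \land (\lnot Z \land (X \lor \lnot ((X \land Z) \lor (Z \to \lnot Z)))))))}.
(Y \land (W \lor ((X \land (Z \leftrightarrow W)) \land (\lnot Z \land (X \lor \lnot ((X \land Z) \lor (Z \to \lnot Z))))))): α-rule — add Y, (W \lor ((X \land (Z \leftrightarrow W)) \land (\lnot Z \land (X \lor \lnot ((X \land Z) \lor (Z \to \lnot Z)))))).
(W \lor ((X \land (Z \leftrightarrow W)) \land (\lnot Z \land (X \lor \lnot ((X \land Z) \lor (Z \to \lnot Z)))))): β-rule — branch into W  //  ((X \land (Z \leftrightarrow W)) \land (\lnot Z \land (X \lor \lnot ((X \land Z) \lor (Z \to \lnot Z))))).
  branch 1 (add W):
    ○ open, literals {W=1, Y=1}.
  branch 2 (add ((X \land (Z \leftrightarrow W)) \land (\lnot Z \land (X \lor \lnot ((X \land Z) \lor (Z \to \lnot Z)))))):
    ((X \land (Z \leftrightarrow W)) \land (\lnot Z \land (X \lor \lnot ((X \land Z) \lor (Z \to \lnot Z))))): α-rule — add (X \land (Z \leftrightarrow W)), (\lnot Z \land (X \lor \lnot ((X \land Z) \lor (Z \to \lnot Z)))).
    (X \land (Z \leftrightarrow W)): α-rule — add X, (Z \leftrightarrow W).
    (\lnot Z \land (X \lor \lnot ((X \land Z) \lor (Z \to \lnot Z)))): α-rule — add \lnot Z, (X \lor \lnot ((X \land Z) \lor (Z \to \lnot Z))).
    (Z \leftrightarrow W): β-rule — branch into Z, W  //  \lnot Z, \lnot W.
      branch 2.1 (add Z, W):
        × closes — contains both Z and \lnot Z.
      branch 2.2 (add \lnot Z, \lnot W):
        (X \lor \lnot ((X \land Z) \lor (Z \to \lnot Z))): β-rule — branch into X  //  \lnot ((X \land Z) \lor (Z \to \lnot Z)).
          branch 2.2.1 (add X):
            ○ open, literals {W=0, X=1, Y=1, Z=0}.
          branch 2.2.2 (add \lnot ((X \land Z) \lor (Z \to \lnot Z))):
            \lnot ((X \land Z) \lor (Z \to \lnot Z)): α-rule — add \lnot (X \land Z), \lnot (Z \to \lnot Z).
            \lnot (Z \to \lnot Z): α-rule — add Z, \lnot \lnot Z.
            × closes — contains both Z and \lnot Z.
2 branches closed, 2 open.
An open branch gives a satisfying assignment: W=1, Y=1.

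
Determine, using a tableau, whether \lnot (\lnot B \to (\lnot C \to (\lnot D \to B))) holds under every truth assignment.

Not valid

Assume the negation and expand:
Initial set: {F \lnot (\lnot B \to (\lnot C \to (\lnot D \to B)))}.
F \lnot (\lnot B \to (\lnot C \to (\lnot D \to B))): β-rule — branch into F \lnot B  //  T (\lnot C \to (\lnot D \to B)).
  branch 1 (add F \lnot B):
    ○ open, literals {B=true}.
  branch 2 (add T (\lnot C \to (\lnot D \to B))):
    T (\lnot C \to (\lnot D \to B)): β-rule — branch into F \lnot C  //  T (\lnot D \to B).
      branch 2.1 (add F \lnot C):
        ○ open, literals {C=true}.
      branch 2.2 (add T (\lnot D \to B)):
        T (\lnot D \to B): β-rule — branch into F \lnot D  //  T B.
          branch 2.2.1 (add F \lnot D):
            ○ open, literals {D=true}.
          branch 2.2.2 (add T B):
            ○ open, literals {B=true}.
0 branches closed, 4 open.
An open branch gives a countermodel: B=true (unmentioned atoms arbitrary); under it the original formula is false.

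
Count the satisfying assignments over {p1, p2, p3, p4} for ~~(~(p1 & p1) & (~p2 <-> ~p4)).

4

Initial set: {~~(~(p1 & p1) & (~p2 <-> ~p4))}.
~~(~(p1 & p1) & (~p2 <-> ~p4)): drop double negation, giving (~(p1 & p1) & (~p2 <-> ~p4)).
(~(p1 & p1) & (~p2 <-> ~p4)): α-rule — add ~(p1 & p1), (~p2 <-> ~p4).
~(p1 & p1): β-rule — branch into ~p1  //  ~p1.
  branch 1 (add ~p1):
    (~p2 <-> ~p4): β-rule — branch into ~p2, ~p4  //  ~~p2, ~~p4.
      branch 1.1 (add ~p2, ~p4):
        ○ open, literals {p1=F, p2=F, p4=F}.
      branch 1.2 (add ~~p2, ~~p4):
        ○ open, literals {p1=F, p2=T, p4=T}.
  branch 2 (add ~p1):
    (~p2 <-> ~p4): β-rule — branch into ~p2, ~p4  //  ~~p2, ~~p4.
      branch 2.1 (add ~p2, ~p4):
        ○ open, literals {p1=F, p2=F, p4=F}.
      branch 2.2 (add ~~p2, ~~p4):
        ○ open, literals {p1=F, p2=T, p4=T}.
0 branches closed, 4 open.
Each open branch fixes some atoms; the unmentioned ones are free. Counting distinct full assignments: branch {p1=F, p2=F, p4=F} (p3) contributes 2 new; branch {p1=F, p2=T, p4=T} (p3) contributes 2 new; branch {p1=F, p2=F, p4=F} (p3) contributes 0 new; branch {p1=F, p2=T, p4=T} (p3) contributes 0 new. Total: 4.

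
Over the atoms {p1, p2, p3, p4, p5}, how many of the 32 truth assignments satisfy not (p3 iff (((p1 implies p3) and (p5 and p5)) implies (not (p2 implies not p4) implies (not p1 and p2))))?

17

Initial set: {T not (p3 iff (((p1 implies p3) and (p5 and p5)) implies (not (p2 implies not p4) implies (not p1 and p2))))}.
T not (p3 iff (((p1 implies p3) and (p5 and p5)) implies (not (p2 implies not p4) implies (not p1 and p2)))): β-rule — branch into T p3, F (((p1 implies p3) and (p5 and p5)) implies (not (p2 implies not p4) implies (not p1 and p2)))  //  F p3, T (((p1 implies p3) and (p5 and p5)) implies (not (p2 implies not p4) implies (not p1 and p2))).
  branch 1 (add T p3, F (((p1 implies p3) and (p5 and p5)) implies (not (p2 implies not p4) implies (not p1 and p2)))):
    F (((p1 implies p3) and (p5 and p5)) implies (not (p2 implies not p4) implies (not p1 and p2))): α-rule — add T ((p1 implies p3) and (p5 and p5)), F (not (p2 implies not p4) implies (not p1 and p2)).
    T ((p1 implies p3) and (p5 and p5)): α-rule — add T (p1 implies p3), T (p5 and p5).
    F (not (p2 implies not p4) implies (not p1 and p2)): α-rule — add T not (p2 implies not p4), F (not p1 and p2).
    T (p5 and p5): α-rule — add T p5, T p5.
    T not (p2 implies not p4): α-rule — add T p2, F not p4.
    T (p1 implies p3): β-rule — branch into F p1  //  T p3.
      branch 1.1 (add F p1):
        F (not p1 and p2): β-rule — branch into F not p1  //  F p2.
          branch 1.1.1 (add F not p1):
            × closes — contains both p1 and not p1.
          branch 1.1.2 (add F p2):
            × closes — contains both p2 and not p2.
      branch 1.2 (add T p3):
        F (not p1 and p2): β-rule — branch into F not p1  //  F p2.
          branch 1.2.1 (add F not p1):
            ○ open, literals {p1=true, p2=true, p3=true, p4=true, p5=true}.
          branch 1.2.2 (add F p2):
            × closes — contains both p2 and not p2.
  branch 2 (add F p3, T (((p1 implies p3) and (p5 and p5)) implies (not (p2 implies not p4) implies (not p1 and p2)))):
    T (((p1 implies p3) and (p5 and p5)) implies (not (p2 implies not p4) implies (not p1 and p2))): β-rule — branch into F ((p1 implies p3) and (p5 and p5))  //  T (not (p2 implies not p4) implies (not p1 and p2)).
      branch 2.1 (add F ((p1 implies p3) and (p5 and p5))):
        F ((p1 implies p3) and (p5 and p5)): β-rule — branch into F (p1 implies p3)  //  F (p5 and p5).
          branch 2.1.1 (add F (p1 implies p3)):
            F (p1 implies p3): α-rule — add T p1, F p3.
            ○ open, literals {p1=true, p3=false}.
          branch 2.1.2 (add F (p5 and p5)):
            F (p5 and p5): β-rule — branch into F p5  //  F p5.
              branch 2.1.2.1 (add F p5):
                ○ open, literals {p3=false, p5=false}.
              branch 2.1.2.2 (add F p5):
                ○ open, literals {p3=false, p5=false}.
      branch 2.2 (add T (not (p2 implies not p4) implies (not p1 and p2))):
        T (not (p2 implies not p4) implies (not p1 and p2)): β-rule — branch into F not (p2 implies not p4)  //  T (not p1 and p2).
          branch 2.2.1 (add F not (p2 implies not p4)):
            F not (p2 implies not p4): β-rule — branch into F p2  //  T not p4.
              branch 2.2.1.1 (add F p2):
                ○ open, literals {p2=false, p3=false}.
              branch 2.2.1.2 (add T not p4):
                ○ open, literals {p3=false, p4=false}.
          branch 2.2.2 (add T (not p1 and p2)):
            T (not p1 and p2): α-rule — add T not p1, T p2.
            ○ open, literals {p1=false, p2=true, p3=false}.
3 branches closed, 7 open.
Each open branch fixes some atoms; the unmentioned ones are free. Counting distinct full assignments: branch {p1=true, p2=true, p3=true, p4=true, p5=true} (none free) contributes 1 new; branch {p1=true, p3=false} (p2, p4, p5) contributes 8 new; branch {p3=false, p5=false} (p1, p2, p4) contributes 4 new; branch {p3=false, p5=false} (p1, p2, p4) contributes 0 new; branch {p2=false, p3=false} (p1, p4, p5) contributes 2 new; branch {p3=false, p4=false} (p1, p2, p5) contributes 1 new; branch {p1=false, p2=true, p3=false} (p4, p5) contributes 1 new. Total: 17.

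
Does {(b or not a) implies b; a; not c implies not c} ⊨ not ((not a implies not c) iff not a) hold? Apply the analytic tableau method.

Yes

Initial set: {((b or not a) implies b); a; (not c implies not c); not not ((not a implies not c) iff not a)}.
((b or not a) implies b): β-rule — branch into not (b or not a)  //  b.
  branch 1 (add not (b or not a)):
    not (b or not a): α-rule — add not b, not not a.
    (not c implies not c): β-rule — branch into not not c  //  not c.
      branch 1.1 (add not not c):
        not not ((not a implies not c) iff not a): β-rule — branch into (not a implies not c), not a  //  not (not a implies not c), not not a.
          branch 1.1.1 (add (not a implies not c), not a):
            × closes — contains both a and not a.
          branch 1.1.2 (add not (not a implies not c), not not a):
            not (not a implies not c): α-rule — add not a, not not c.
            × closes — contains both a and not a.
      branch 1.2 (add not c):
        not not ((not a implies not c) iff not a): β-rule — branch into (not a implies not c), not a  //  not (not a implies not c), not not a.
          branch 1.2.1 (add (not a implies not c), not a):
            × closes — contains both a and not a.
          branch 1.2.2 (add not (not a implies not c), not not a):
            not (not a implies not c): α-rule — add not a, not not c.
            × closes — contains both a and not a.
  branch 2 (add b):
    (not c implies not c): β-rule — branch into not not c  //  not c.
      branch 2.1 (add not not c):
        not not ((not a implies not c) iff not a): β-rule — branch into (not a implies not c), not a  //  not (not a implies not c), not not a.
          branch 2.1.1 (add (not a implies not c), not a):
            × closes — contains both a and not a.
          branch 2.1.2 (add not (not a implies not c), not not a):
            not (not a implies not c): α-rule — add not a, not not c.
            × closes — contains both a and not a.
      branch 2.2 (add not c):
        not not ((not a implies not c) iff not a): β-rule — branch into (not a implies not c), not a  //  not (not a implies not c), not not a.
          branch 2.2.1 (add (not a implies not c), not a):
            × closes — contains both a and not a.
          branch 2.2.2 (add not (not a implies not c), not not a):
            not (not a implies not c): α-rule — add not a, not not c.
            × closes — contains both a and not a.
All 8 branches close.
Every branch closed, so the premises entail the conclusion.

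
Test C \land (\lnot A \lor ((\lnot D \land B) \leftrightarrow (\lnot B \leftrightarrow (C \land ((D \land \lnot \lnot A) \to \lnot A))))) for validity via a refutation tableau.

Assume the negation and expand:
Initial set: {\lnot (C \land (\lnot A \lor ((\lnot D \land B) \leftrightarrow (\lnot B \leftrightarrow (C \land ((D \land \lnot \lnot A) \to \lnot A))))))}.
\lnot (C \land (\lnot A \lor ((\lnot D \land B) \leftrightarrow (\lnot B \leftrightarrow (C \land ((D \land \lnot \lnot A) \to \lnot A)))))): β-rule — branch into \lnot C  //  \lnot (\lnot A \lor ((\lnot D \land B) \leftrightarrow (\lnot B \leftrightarrow (C \land ((D \land \lnot \lnot A) \to \lnot A))))).
  branch 1 (add \lnot C):
    ○ open, literals {C=0}.
  branch 2 (add \lnot (\lnot A \lor ((\lnot D \land B) \leftrightarrow (\lnot B \leftrightarrow (C \land ((D \land \lnot \lnot A) \to \lnot A)))))):
    \lnot (\lnot A \lor ((\lnot D \land B) \leftrightarrow (\lnot B \leftrightarrow (C \land ((D \land \lnot \lnot A) \to \lnot A))))): α-rule — add \lnot \lnot A, \lnot ((\lnot D \land B) \leftrightarrow (\lnot B \leftrightarrow (C \land ((D \land \lnot \lnot A) \to \lnot A)))).
    \lnot ((\lnot D \land B) \leftrightarrow (\lnot B \leftrightarrow (C \land ((D \land \lnot \lnot A) \to \lnot A)))): β-rule — branch into (\lnot D \land B), \lnot (\lnot B \leftrightarrow (C \land ((D \land \lnot \lnot A) \to \lnot A)))  //  \lnot (\lnot D \land B), (\lnot B \leftrightarrow (C \land ((D \land \lnot \lnot A) \to \lnot A))).
      branch 2.1 (add (\lnot D \land B), \lnot (\lnot B \leftrightarrow (C \land ((D \land \lnot \lnot A) \to \lnot A)))):
        (\lnot D \land B): α-rule — add \lnot D, B.
        \lnot (\lnot B \leftrightarrow (C \land ((D \land \lnot \lnot A) \to \lnot A))): β-rule — branch into \lnot B, \lnot (C \land ((D \land \lnot \lnot A) \to \lnot A))  //  \lnot \lnot B, (C \land ((D \land \lnot \lnot A) \to \lnot A)).
          branch 2.1.1 (add \lnot B, \lnot (C \land ((D \land \lnot \lnot A) \to \lnot A))):
            × closes — contains both B and \lnot B.
          branch 2.1.2 (add \lnot \lnot B, (C \land ((D \land \lnot \lnot A) \to \lnot A))):
            (C \land ((D \land \lnot \lnot A) \to \lnot A)): α-rule — add C, ((D \land \lnot \lnot A) \to \lnot A).
            ((D \land \lnot \lnot A) \to \lnot A): β-rule — branch into \lnot (D \land \lnot \lnot A)  //  \lnot A.
              branch 2.1.2.1 (add \lnot (D \land \lnot \lnot A)):
                \lnot (D \land \lnot \lnot A): β-rule — branch into \lnot D  //  \lnot \lnot \lnot A.
                  branch 2.1.2.1.1 (add \lnot D):
                    ○ open, literals {A=1, B=1, C=1, D=0}.
                  branch 2.1.2.1.2 (add \lnot \lnot \lnot A):
                    \lnot \lnot \lnot A: drop double negation, giving \lnot A.
                    × closes — contains both A and \lnot A.
              branch 2.1.2.2 (add \lnot A):
                × closes — contains both A and \lnot A.
      branch 2.2 (add \lnot (\lnot D \land B), (\lnot B \leftrightarrow (C \land ((D \land \lnot \lnot A) \to \lnot A)))):
        \lnot (\lnot D \land B): β-rule — branch into \lnot \lnot D  //  \lnot B.
          branch 2.2.1 (add \lnot \lnot D):
            (\lnot B \leftrightarrow (C \land ((D \land \lnot \lnot A) \to \lnot A))): β-rule — branch into \lnot B, (C \land ((D \land \lnot \lnot A) \to \lnot A))  //  \lnot \lnot B, \lnot (C \land ((D \land \lnot \lnot A) \to \lnot A)).
              branch 2.2.1.1 (add \lnot B, (C \land ((D \land \lnot \lnot A) \to \lnot A))):
                (C \land ((D \land \lnot \lnot A) \to \lnot A)): α-rule — add C, ((D \land \lnot \lnot A) \to \lnot A).
                ((D \land \lnot \lnot A) \to \lnot A): β-rule — branch into \lnot (D \land \lnot \lnot A)  //  \lnot A.
                  branch 2.2.1.1.1 (add \lnot (D \land \lnot \lnot A)):
                    \lnot (D \land \lnot \lnot A): β-rule — branch into \lnot D  //  \lnot \lnot \lnot A.
                      branch 2.2.1.1.1.1 (add \lnot D):
                        × closes — contains both D and \lnot D.
                      branch 2.2.1.1.1.2 (add \lnot \lnot \lnot A):
                        \lnot \lnot \lnot A: drop double negation, giving \lnot A.
                        × closes — contains both A and \lnot A.
                  branch 2.2.1.1.2 (add \lnot A):
                    × closes — contains both A and \lnot A.
              branch 2.2.1.2 (add \lnot \lnot B, \lnot (C \land ((D \land \lnot \lnot A) \to \lnot A))):
                \lnot (C \land ((D \land \lnot \lnot A) \to \lnot A)): β-rule — branch into \lnot C  //  \lnot ((D \land \lnot \lnot A) \to \lnot A).
                  branch 2.2.1.2.1 (add \lnot C):
                    ○ open, literals {A=1, B=1, C=0, D=1}.
                  branch 2.2.1.2.2 (add \lnot ((D \land \lnot \lnot A) \to \lnot A)):
                    \lnot ((D \land \lnot \lnot A) \to \lnot A): α-rule — add (D \land \lnot \lnot A), \lnot \lnot A.
                    (D \land \lnot \lnot A): α-rule — add D, \lnot \lnot A.
                    \lnot \lnot A: drop double negation, giving A.
                    ○ open, literals {A=1, B=1, D=1}.
          branch 2.2.2 (add \lnot B):
            (\lnot B \leftrightarrow (C \land ((D \land \lnot \lnot A) \to \lnot A))): β-rule — branch into \lnot B, (C \land ((D \land \lnot \lnot A) \to \lnot A))  //  \lnot \lnot B, \lnot (C \land ((D \land \lnot \lnot A) \to \lnot A)).
              branch 2.2.2.1 (add \lnot B, (C \land ((D \land \lnot \lnot A) \to \lnot A))):
                (C \land ((D \land \lnot \lnot A) \to \lnot A)): α-rule — add C, ((D \land \lnot \lnot A) \to \lnot A).
                ((D \land \lnot \lnot A) \to \lnot A): β-rule — branch into \lnot (D \land \lnot \lnot A)  //  \lnot A.
                  branch 2.2.2.1.1 (add \lnot (D \land \lnot \lnot A)):
                    \lnot (D \land \lnot \lnot A): β-rule — branch into \lnot D  //  \lnot \lnot \lnot A.
                      branch 2.2.2.1.1.1 (add \lnot D):
                        ○ open, literals {A=1, B=0, C=1, D=0}.
                      branch 2.2.2.1.1.2 (add \lnot \lnot \lnot A):
                        \lnot \lnot \lnot A: drop double negation, giving \lnot A.
                        × closes — contains both A and \lnot A.
                  branch 2.2.2.1.2 (add \lnot A):
                    × closes — contains both A and \lnot A.
              branch 2.2.2.2 (add \lnot \lnot B, \lnot (C \land ((D \land \lnot \lnot A) \to \lnot A))):
                × closes — contains both B and \lnot B.
9 branches closed, 5 open.
An open branch gives a countermodel: C=0 (unmentioned atoms arbitrary); under it the original formula is false.

Not valid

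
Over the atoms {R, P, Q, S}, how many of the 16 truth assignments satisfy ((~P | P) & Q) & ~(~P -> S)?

Initial set: {(((~P | P) & Q) & ~(~P -> S))}.
(((~P | P) & Q) & ~(~P -> S)): α-rule — add ((~P | P) & Q), ~(~P -> S).
((~P | P) & Q): α-rule — add (~P | P), Q.
~(~P -> S): α-rule — add ~P, ~S.
(~P | P): β-rule — branch into ~P  //  P.
  branch 1 (add ~P):
    ○ open, literals {P=0, Q=1, S=0}.
  branch 2 (add P):
    × closes — contains both P and ~P.
1 branch closed, 1 open.
Each open branch fixes some atoms; the unmentioned ones are free. Counting distinct full assignments: branch {P=0, Q=1, S=0} (R) contributes 2 new. Total: 2.

2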